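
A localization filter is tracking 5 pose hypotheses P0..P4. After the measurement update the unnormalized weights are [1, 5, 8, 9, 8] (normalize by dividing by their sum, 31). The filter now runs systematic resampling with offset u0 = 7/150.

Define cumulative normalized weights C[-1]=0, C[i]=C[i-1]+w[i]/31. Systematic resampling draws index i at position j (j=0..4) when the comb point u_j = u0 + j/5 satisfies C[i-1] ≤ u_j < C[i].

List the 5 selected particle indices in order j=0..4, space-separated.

C = [1/31, 6/31, 14/31, 23/31, 1]
j=0: u_0=7/150 ∈ [1/31, 6/31) → index 1
j=1: u_1=37/150 ∈ [6/31, 14/31) → index 2
j=2: u_2=67/150 ∈ [6/31, 14/31) → index 2
j=3: u_3=97/150 ∈ [14/31, 23/31) → index 3
j=4: u_4=127/150 ∈ [23/31, 1) → index 4

1 2 2 3 4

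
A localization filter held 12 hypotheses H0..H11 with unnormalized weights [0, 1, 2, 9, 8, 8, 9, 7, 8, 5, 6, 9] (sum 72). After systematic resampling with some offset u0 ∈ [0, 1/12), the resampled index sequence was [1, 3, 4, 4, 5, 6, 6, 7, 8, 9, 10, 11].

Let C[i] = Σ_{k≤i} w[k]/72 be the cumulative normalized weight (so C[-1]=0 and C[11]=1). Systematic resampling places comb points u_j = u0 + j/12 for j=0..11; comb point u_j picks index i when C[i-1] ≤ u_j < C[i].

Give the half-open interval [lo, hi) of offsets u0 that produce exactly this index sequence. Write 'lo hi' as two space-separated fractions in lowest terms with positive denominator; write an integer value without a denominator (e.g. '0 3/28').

C = [0, 1/72, 1/24, 1/6, 5/18, 7/18, 37/72, 11/18, 13/18, 19/24, 7/8, 1]
j=0 picked index 1: u0 ∈ [0, 1/72)
j=1 picked index 3: u0 ∈ [-1/24, 1/12)
j=2 picked index 4: u0 ∈ [0, 1/9)
j=3 picked index 4: u0 ∈ [-1/12, 1/36)
j=4 picked index 5: u0 ∈ [-1/18, 1/18)
j=5 picked index 6: u0 ∈ [-1/36, 7/72)
j=6 picked index 6: u0 ∈ [-1/9, 1/72)
j=7 picked index 7: u0 ∈ [-5/72, 1/36)
j=8 picked index 8: u0 ∈ [-1/18, 1/18)
j=9 picked index 9: u0 ∈ [-1/36, 1/24)
j=10 picked index 10: u0 ∈ [-1/24, 1/24)
j=11 picked index 11: u0 ∈ [-1/24, 1/12)
intersection: [0, 1/72)

0 1/72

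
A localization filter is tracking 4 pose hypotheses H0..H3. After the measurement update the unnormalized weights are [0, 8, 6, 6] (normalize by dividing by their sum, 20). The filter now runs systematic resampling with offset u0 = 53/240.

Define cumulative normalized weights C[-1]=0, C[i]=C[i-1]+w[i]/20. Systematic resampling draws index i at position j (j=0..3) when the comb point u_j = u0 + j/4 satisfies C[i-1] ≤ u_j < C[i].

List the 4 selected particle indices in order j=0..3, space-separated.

C = [0, 2/5, 7/10, 1]
j=0: u_0=53/240 ∈ [0, 2/5) → index 1
j=1: u_1=113/240 ∈ [2/5, 7/10) → index 2
j=2: u_2=173/240 ∈ [7/10, 1) → index 3
j=3: u_3=233/240 ∈ [7/10, 1) → index 3

1 2 3 3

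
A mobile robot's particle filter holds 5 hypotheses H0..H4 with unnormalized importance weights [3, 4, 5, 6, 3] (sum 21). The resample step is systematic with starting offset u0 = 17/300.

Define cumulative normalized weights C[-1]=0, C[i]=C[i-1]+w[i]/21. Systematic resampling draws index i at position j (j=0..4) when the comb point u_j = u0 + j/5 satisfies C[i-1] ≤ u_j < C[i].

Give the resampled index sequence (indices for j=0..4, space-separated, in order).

0 1 2 3 3

C = [1/7, 1/3, 4/7, 6/7, 1]
j=0: u_0=17/300 ∈ [0, 1/7) → index 0
j=1: u_1=77/300 ∈ [1/7, 1/3) → index 1
j=2: u_2=137/300 ∈ [1/3, 4/7) → index 2
j=3: u_3=197/300 ∈ [4/7, 6/7) → index 3
j=4: u_4=257/300 ∈ [4/7, 6/7) → index 3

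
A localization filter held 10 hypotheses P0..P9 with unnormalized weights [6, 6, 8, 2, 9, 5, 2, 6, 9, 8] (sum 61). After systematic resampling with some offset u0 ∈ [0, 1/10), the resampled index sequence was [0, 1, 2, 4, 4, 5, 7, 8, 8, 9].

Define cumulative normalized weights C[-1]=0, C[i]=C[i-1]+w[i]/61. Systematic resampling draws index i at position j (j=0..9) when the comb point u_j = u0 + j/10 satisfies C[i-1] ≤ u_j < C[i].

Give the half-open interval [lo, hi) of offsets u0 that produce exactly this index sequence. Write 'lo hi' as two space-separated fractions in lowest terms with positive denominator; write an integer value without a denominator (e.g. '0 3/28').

37/610 21/305

C = [6/61, 12/61, 20/61, 22/61, 31/61, 36/61, 38/61, 44/61, 53/61, 1]
j=0 picked index 0: u0 ∈ [0, 6/61)
j=1 picked index 1: u0 ∈ [-1/610, 59/610)
j=2 picked index 2: u0 ∈ [-1/305, 39/305)
j=3 picked index 4: u0 ∈ [37/610, 127/610)
j=4 picked index 4: u0 ∈ [-12/305, 33/305)
j=5 picked index 5: u0 ∈ [1/122, 11/122)
j=6 picked index 7: u0 ∈ [7/305, 37/305)
j=7 picked index 8: u0 ∈ [13/610, 103/610)
j=8 picked index 8: u0 ∈ [-24/305, 21/305)
j=9 picked index 9: u0 ∈ [-19/610, 1/10)
intersection: [37/610, 21/305)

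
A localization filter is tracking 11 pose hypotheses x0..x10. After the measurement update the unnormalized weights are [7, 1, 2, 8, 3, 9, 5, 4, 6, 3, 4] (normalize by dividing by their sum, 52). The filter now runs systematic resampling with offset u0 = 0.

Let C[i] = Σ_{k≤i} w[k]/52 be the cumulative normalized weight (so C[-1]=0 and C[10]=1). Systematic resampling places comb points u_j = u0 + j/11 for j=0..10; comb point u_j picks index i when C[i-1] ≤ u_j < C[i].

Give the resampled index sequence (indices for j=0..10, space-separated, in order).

C = [7/52, 2/13, 5/26, 9/26, 21/52, 15/26, 35/52, 3/4, 45/52, 12/13, 1]
j=0: u_0=0 ∈ [0, 7/52) → index 0
j=1: u_1=1/11 ∈ [0, 7/52) → index 0
j=2: u_2=2/11 ∈ [2/13, 5/26) → index 2
j=3: u_3=3/11 ∈ [5/26, 9/26) → index 3
j=4: u_4=4/11 ∈ [9/26, 21/52) → index 4
j=5: u_5=5/11 ∈ [21/52, 15/26) → index 5
j=6: u_6=6/11 ∈ [21/52, 15/26) → index 5
j=7: u_7=7/11 ∈ [15/26, 35/52) → index 6
j=8: u_8=8/11 ∈ [35/52, 3/4) → index 7
j=9: u_9=9/11 ∈ [3/4, 45/52) → index 8
j=10: u_10=10/11 ∈ [45/52, 12/13) → index 9

0 0 2 3 4 5 5 6 7 8 9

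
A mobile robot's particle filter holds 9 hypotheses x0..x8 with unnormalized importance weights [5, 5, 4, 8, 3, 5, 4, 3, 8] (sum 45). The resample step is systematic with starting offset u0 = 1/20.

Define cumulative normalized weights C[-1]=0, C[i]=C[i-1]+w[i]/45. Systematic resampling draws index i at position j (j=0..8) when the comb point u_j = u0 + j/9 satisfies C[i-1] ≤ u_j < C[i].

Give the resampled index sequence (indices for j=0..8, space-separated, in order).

0 1 2 3 4 5 6 8 8

C = [1/9, 2/9, 14/45, 22/45, 5/9, 2/3, 34/45, 37/45, 1]
j=0: u_0=1/20 ∈ [0, 1/9) → index 0
j=1: u_1=29/180 ∈ [1/9, 2/9) → index 1
j=2: u_2=49/180 ∈ [2/9, 14/45) → index 2
j=3: u_3=23/60 ∈ [14/45, 22/45) → index 3
j=4: u_4=89/180 ∈ [22/45, 5/9) → index 4
j=5: u_5=109/180 ∈ [5/9, 2/3) → index 5
j=6: u_6=43/60 ∈ [2/3, 34/45) → index 6
j=7: u_7=149/180 ∈ [37/45, 1) → index 8
j=8: u_8=169/180 ∈ [37/45, 1) → index 8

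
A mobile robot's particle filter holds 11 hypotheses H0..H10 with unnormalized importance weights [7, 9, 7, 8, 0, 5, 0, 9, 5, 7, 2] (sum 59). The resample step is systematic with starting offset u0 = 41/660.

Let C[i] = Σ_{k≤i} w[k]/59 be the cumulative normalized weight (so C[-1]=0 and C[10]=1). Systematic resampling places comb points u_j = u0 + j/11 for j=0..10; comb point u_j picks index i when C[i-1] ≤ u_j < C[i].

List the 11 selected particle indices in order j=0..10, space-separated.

C = [7/59, 16/59, 23/59, 31/59, 31/59, 36/59, 36/59, 45/59, 50/59, 57/59, 1]
j=0: u_0=41/660 ∈ [0, 7/59) → index 0
j=1: u_1=101/660 ∈ [7/59, 16/59) → index 1
j=2: u_2=161/660 ∈ [7/59, 16/59) → index 1
j=3: u_3=221/660 ∈ [16/59, 23/59) → index 2
j=4: u_4=281/660 ∈ [23/59, 31/59) → index 3
j=5: u_5=31/60 ∈ [23/59, 31/59) → index 3
j=6: u_6=401/660 ∈ [31/59, 36/59) → index 5
j=7: u_7=461/660 ∈ [36/59, 45/59) → index 7
j=8: u_8=521/660 ∈ [45/59, 50/59) → index 8
j=9: u_9=581/660 ∈ [50/59, 57/59) → index 9
j=10: u_10=641/660 ∈ [57/59, 1) → index 10

0 1 1 2 3 3 5 7 8 9 10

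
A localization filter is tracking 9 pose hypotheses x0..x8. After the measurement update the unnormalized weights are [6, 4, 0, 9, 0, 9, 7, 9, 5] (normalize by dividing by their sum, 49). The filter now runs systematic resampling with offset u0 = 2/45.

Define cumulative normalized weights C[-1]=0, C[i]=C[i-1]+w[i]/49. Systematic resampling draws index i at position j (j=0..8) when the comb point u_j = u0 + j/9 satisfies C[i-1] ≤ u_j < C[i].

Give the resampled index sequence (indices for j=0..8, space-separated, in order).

0 1 3 3 5 6 6 7 8

C = [6/49, 10/49, 10/49, 19/49, 19/49, 4/7, 5/7, 44/49, 1]
j=0: u_0=2/45 ∈ [0, 6/49) → index 0
j=1: u_1=7/45 ∈ [6/49, 10/49) → index 1
j=2: u_2=4/15 ∈ [10/49, 19/49) → index 3
j=3: u_3=17/45 ∈ [10/49, 19/49) → index 3
j=4: u_4=22/45 ∈ [19/49, 4/7) → index 5
j=5: u_5=3/5 ∈ [4/7, 5/7) → index 6
j=6: u_6=32/45 ∈ [4/7, 5/7) → index 6
j=7: u_7=37/45 ∈ [5/7, 44/49) → index 7
j=8: u_8=14/15 ∈ [44/49, 1) → index 8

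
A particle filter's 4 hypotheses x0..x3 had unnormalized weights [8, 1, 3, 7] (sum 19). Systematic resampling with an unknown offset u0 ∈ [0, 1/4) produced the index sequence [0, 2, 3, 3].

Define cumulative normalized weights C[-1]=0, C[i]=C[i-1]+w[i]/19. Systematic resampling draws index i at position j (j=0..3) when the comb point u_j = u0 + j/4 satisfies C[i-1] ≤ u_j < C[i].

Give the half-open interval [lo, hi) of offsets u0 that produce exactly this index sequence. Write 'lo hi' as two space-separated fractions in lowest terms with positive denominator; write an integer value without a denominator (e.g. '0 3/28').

17/76 1/4

C = [8/19, 9/19, 12/19, 1]
j=0 picked index 0: u0 ∈ [0, 8/19)
j=1 picked index 2: u0 ∈ [17/76, 29/76)
j=2 picked index 3: u0 ∈ [5/38, 1/2)
j=3 picked index 3: u0 ∈ [-9/76, 1/4)
intersection: [17/76, 1/4)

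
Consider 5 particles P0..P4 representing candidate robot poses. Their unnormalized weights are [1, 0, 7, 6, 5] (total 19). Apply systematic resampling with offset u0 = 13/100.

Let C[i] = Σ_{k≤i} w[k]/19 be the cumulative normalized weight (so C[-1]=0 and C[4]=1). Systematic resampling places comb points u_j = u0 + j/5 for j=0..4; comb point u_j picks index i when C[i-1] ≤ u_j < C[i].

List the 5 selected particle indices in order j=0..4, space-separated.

2 2 3 3 4

C = [1/19, 1/19, 8/19, 14/19, 1]
j=0: u_0=13/100 ∈ [1/19, 8/19) → index 2
j=1: u_1=33/100 ∈ [1/19, 8/19) → index 2
j=2: u_2=53/100 ∈ [8/19, 14/19) → index 3
j=3: u_3=73/100 ∈ [8/19, 14/19) → index 3
j=4: u_4=93/100 ∈ [14/19, 1) → index 4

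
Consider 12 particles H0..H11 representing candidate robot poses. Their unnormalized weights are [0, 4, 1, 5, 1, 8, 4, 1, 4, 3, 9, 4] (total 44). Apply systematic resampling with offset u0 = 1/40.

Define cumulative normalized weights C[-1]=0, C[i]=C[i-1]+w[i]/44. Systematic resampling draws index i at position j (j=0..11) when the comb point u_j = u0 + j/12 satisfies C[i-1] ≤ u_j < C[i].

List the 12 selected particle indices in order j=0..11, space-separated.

1 2 3 5 5 6 7 8 9 10 10 11

C = [0, 1/11, 5/44, 5/22, 1/4, 19/44, 23/44, 6/11, 7/11, 31/44, 10/11, 1]
j=0: u_0=1/40 ∈ [0, 1/11) → index 1
j=1: u_1=13/120 ∈ [1/11, 5/44) → index 2
j=2: u_2=23/120 ∈ [5/44, 5/22) → index 3
j=3: u_3=11/40 ∈ [1/4, 19/44) → index 5
j=4: u_4=43/120 ∈ [1/4, 19/44) → index 5
j=5: u_5=53/120 ∈ [19/44, 23/44) → index 6
j=6: u_6=21/40 ∈ [23/44, 6/11) → index 7
j=7: u_7=73/120 ∈ [6/11, 7/11) → index 8
j=8: u_8=83/120 ∈ [7/11, 31/44) → index 9
j=9: u_9=31/40 ∈ [31/44, 10/11) → index 10
j=10: u_10=103/120 ∈ [31/44, 10/11) → index 10
j=11: u_11=113/120 ∈ [10/11, 1) → index 11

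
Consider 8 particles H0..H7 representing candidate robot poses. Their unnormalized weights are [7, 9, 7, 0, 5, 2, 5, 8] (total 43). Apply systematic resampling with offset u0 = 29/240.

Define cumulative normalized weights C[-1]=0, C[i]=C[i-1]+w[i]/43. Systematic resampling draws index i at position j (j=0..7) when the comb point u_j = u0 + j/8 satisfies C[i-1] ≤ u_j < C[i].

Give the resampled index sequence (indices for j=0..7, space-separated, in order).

0 1 1 2 4 6 7 7

C = [7/43, 16/43, 23/43, 23/43, 28/43, 30/43, 35/43, 1]
j=0: u_0=29/240 ∈ [0, 7/43) → index 0
j=1: u_1=59/240 ∈ [7/43, 16/43) → index 1
j=2: u_2=89/240 ∈ [7/43, 16/43) → index 1
j=3: u_3=119/240 ∈ [16/43, 23/43) → index 2
j=4: u_4=149/240 ∈ [23/43, 28/43) → index 4
j=5: u_5=179/240 ∈ [30/43, 35/43) → index 6
j=6: u_6=209/240 ∈ [35/43, 1) → index 7
j=7: u_7=239/240 ∈ [35/43, 1) → index 7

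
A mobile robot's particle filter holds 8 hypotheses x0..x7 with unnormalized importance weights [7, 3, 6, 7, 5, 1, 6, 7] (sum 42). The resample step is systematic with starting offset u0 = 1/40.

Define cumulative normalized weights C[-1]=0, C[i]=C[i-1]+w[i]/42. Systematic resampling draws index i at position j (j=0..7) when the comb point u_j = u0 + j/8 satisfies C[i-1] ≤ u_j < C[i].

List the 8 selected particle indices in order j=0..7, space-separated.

C = [1/6, 5/21, 8/21, 23/42, 2/3, 29/42, 5/6, 1]
j=0: u_0=1/40 ∈ [0, 1/6) → index 0
j=1: u_1=3/20 ∈ [0, 1/6) → index 0
j=2: u_2=11/40 ∈ [5/21, 8/21) → index 2
j=3: u_3=2/5 ∈ [8/21, 23/42) → index 3
j=4: u_4=21/40 ∈ [8/21, 23/42) → index 3
j=5: u_5=13/20 ∈ [23/42, 2/3) → index 4
j=6: u_6=31/40 ∈ [29/42, 5/6) → index 6
j=7: u_7=9/10 ∈ [5/6, 1) → index 7

0 0 2 3 3 4 6 7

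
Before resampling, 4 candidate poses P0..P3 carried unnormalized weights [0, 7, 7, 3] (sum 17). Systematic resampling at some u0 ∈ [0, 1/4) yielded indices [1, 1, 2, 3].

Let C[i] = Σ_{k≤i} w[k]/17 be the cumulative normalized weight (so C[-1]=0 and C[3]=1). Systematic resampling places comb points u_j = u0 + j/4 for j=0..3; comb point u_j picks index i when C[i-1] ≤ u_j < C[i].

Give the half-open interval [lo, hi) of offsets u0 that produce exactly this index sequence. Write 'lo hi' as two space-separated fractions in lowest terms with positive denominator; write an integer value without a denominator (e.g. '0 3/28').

C = [0, 7/17, 14/17, 1]
j=0 picked index 1: u0 ∈ [0, 7/17)
j=1 picked index 1: u0 ∈ [-1/4, 11/68)
j=2 picked index 2: u0 ∈ [-3/34, 11/34)
j=3 picked index 3: u0 ∈ [5/68, 1/4)
intersection: [5/68, 11/68)

5/68 11/68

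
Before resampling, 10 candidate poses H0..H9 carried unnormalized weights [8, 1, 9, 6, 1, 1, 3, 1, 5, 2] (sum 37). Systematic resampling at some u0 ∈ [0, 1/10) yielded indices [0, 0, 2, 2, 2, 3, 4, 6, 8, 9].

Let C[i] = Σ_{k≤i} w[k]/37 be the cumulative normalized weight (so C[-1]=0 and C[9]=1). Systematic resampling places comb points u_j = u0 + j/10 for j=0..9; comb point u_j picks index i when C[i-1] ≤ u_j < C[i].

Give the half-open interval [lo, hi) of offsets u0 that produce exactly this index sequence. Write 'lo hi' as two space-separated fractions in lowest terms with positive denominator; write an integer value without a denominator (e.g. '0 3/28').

C = [8/37, 9/37, 18/37, 24/37, 25/37, 26/37, 29/37, 30/37, 35/37, 1]
j=0 picked index 0: u0 ∈ [0, 8/37)
j=1 picked index 0: u0 ∈ [-1/10, 43/370)
j=2 picked index 2: u0 ∈ [8/185, 53/185)
j=3 picked index 2: u0 ∈ [-21/370, 69/370)
j=4 picked index 2: u0 ∈ [-29/185, 16/185)
j=5 picked index 3: u0 ∈ [-1/74, 11/74)
j=6 picked index 4: u0 ∈ [9/185, 14/185)
j=7 picked index 6: u0 ∈ [1/370, 31/370)
j=8 picked index 8: u0 ∈ [2/185, 27/185)
j=9 picked index 9: u0 ∈ [17/370, 1/10)
intersection: [9/185, 14/185)

9/185 14/185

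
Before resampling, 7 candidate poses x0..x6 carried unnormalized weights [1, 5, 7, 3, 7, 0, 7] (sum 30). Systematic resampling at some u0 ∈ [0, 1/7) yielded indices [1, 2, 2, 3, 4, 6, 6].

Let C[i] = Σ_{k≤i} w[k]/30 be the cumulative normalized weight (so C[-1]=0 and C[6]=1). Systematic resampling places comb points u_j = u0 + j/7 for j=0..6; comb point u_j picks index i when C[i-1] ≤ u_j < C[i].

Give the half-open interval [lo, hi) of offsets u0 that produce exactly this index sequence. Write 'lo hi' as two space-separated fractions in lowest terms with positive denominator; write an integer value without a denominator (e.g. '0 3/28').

C = [1/30, 1/5, 13/30, 8/15, 23/30, 23/30, 1]
j=0 picked index 1: u0 ∈ [1/30, 1/5)
j=1 picked index 2: u0 ∈ [2/35, 61/210)
j=2 picked index 2: u0 ∈ [-3/35, 31/210)
j=3 picked index 3: u0 ∈ [1/210, 11/105)
j=4 picked index 4: u0 ∈ [-4/105, 41/210)
j=5 picked index 6: u0 ∈ [11/210, 2/7)
j=6 picked index 6: u0 ∈ [-19/210, 1/7)
intersection: [2/35, 11/105)

2/35 11/105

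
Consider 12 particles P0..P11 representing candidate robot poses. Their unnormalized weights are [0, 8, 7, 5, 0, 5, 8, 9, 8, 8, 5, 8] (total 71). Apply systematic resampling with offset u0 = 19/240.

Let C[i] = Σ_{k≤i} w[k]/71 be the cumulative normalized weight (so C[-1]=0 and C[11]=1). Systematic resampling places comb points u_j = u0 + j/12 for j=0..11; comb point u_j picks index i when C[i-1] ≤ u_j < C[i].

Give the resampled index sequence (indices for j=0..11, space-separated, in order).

C = [0, 8/71, 15/71, 20/71, 20/71, 25/71, 33/71, 42/71, 50/71, 58/71, 63/71, 1]
j=0: u_0=19/240 ∈ [0, 8/71) → index 1
j=1: u_1=13/80 ∈ [8/71, 15/71) → index 2
j=2: u_2=59/240 ∈ [15/71, 20/71) → index 3
j=3: u_3=79/240 ∈ [20/71, 25/71) → index 5
j=4: u_4=33/80 ∈ [25/71, 33/71) → index 6
j=5: u_5=119/240 ∈ [33/71, 42/71) → index 7
j=6: u_6=139/240 ∈ [33/71, 42/71) → index 7
j=7: u_7=53/80 ∈ [42/71, 50/71) → index 8
j=8: u_8=179/240 ∈ [50/71, 58/71) → index 9
j=9: u_9=199/240 ∈ [58/71, 63/71) → index 10
j=10: u_10=73/80 ∈ [63/71, 1) → index 11
j=11: u_11=239/240 ∈ [63/71, 1) → index 11

1 2 3 5 6 7 7 8 9 10 11 11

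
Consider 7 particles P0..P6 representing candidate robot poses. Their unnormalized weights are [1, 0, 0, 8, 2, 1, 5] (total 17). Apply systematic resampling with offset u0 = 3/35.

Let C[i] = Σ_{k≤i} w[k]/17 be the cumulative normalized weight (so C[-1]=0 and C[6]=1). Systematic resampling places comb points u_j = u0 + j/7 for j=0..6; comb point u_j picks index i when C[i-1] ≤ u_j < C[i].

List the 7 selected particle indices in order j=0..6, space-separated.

C = [1/17, 1/17, 1/17, 9/17, 11/17, 12/17, 1]
j=0: u_0=3/35 ∈ [1/17, 9/17) → index 3
j=1: u_1=8/35 ∈ [1/17, 9/17) → index 3
j=2: u_2=13/35 ∈ [1/17, 9/17) → index 3
j=3: u_3=18/35 ∈ [1/17, 9/17) → index 3
j=4: u_4=23/35 ∈ [11/17, 12/17) → index 5
j=5: u_5=4/5 ∈ [12/17, 1) → index 6
j=6: u_6=33/35 ∈ [12/17, 1) → index 6

3 3 3 3 5 6 6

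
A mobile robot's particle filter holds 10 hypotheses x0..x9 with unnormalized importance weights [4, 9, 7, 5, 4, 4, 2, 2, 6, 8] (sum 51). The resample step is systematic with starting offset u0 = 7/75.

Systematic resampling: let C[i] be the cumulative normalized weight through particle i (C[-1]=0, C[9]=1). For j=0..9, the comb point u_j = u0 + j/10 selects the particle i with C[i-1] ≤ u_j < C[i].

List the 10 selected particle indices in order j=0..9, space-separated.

C = [4/51, 13/51, 20/51, 25/51, 29/51, 11/17, 35/51, 37/51, 43/51, 1]
j=0: u_0=7/75 ∈ [4/51, 13/51) → index 1
j=1: u_1=29/150 ∈ [4/51, 13/51) → index 1
j=2: u_2=22/75 ∈ [13/51, 20/51) → index 2
j=3: u_3=59/150 ∈ [20/51, 25/51) → index 3
j=4: u_4=37/75 ∈ [25/51, 29/51) → index 4
j=5: u_5=89/150 ∈ [29/51, 11/17) → index 5
j=6: u_6=52/75 ∈ [35/51, 37/51) → index 7
j=7: u_7=119/150 ∈ [37/51, 43/51) → index 8
j=8: u_8=67/75 ∈ [43/51, 1) → index 9
j=9: u_9=149/150 ∈ [43/51, 1) → index 9

1 1 2 3 4 5 7 8 9 9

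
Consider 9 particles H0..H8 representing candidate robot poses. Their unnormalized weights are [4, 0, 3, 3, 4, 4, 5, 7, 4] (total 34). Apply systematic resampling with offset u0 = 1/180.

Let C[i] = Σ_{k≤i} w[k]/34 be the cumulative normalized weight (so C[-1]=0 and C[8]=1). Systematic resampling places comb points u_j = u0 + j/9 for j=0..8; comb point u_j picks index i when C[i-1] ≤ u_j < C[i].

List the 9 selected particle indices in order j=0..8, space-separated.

C = [2/17, 2/17, 7/34, 5/17, 7/17, 9/17, 23/34, 15/17, 1]
j=0: u_0=1/180 ∈ [0, 2/17) → index 0
j=1: u_1=7/60 ∈ [0, 2/17) → index 0
j=2: u_2=41/180 ∈ [7/34, 5/17) → index 3
j=3: u_3=61/180 ∈ [5/17, 7/17) → index 4
j=4: u_4=9/20 ∈ [7/17, 9/17) → index 5
j=5: u_5=101/180 ∈ [9/17, 23/34) → index 6
j=6: u_6=121/180 ∈ [9/17, 23/34) → index 6
j=7: u_7=47/60 ∈ [23/34, 15/17) → index 7
j=8: u_8=161/180 ∈ [15/17, 1) → index 8

0 0 3 4 5 6 6 7 8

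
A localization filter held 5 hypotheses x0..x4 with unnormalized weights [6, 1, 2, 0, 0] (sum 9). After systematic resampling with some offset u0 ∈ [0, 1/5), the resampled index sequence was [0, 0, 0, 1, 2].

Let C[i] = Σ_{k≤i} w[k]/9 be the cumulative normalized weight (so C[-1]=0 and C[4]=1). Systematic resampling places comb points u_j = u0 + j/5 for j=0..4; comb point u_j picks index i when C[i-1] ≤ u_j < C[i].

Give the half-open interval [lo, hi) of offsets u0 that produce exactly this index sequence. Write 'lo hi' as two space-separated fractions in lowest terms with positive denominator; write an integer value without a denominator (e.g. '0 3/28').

1/15 8/45

C = [2/3, 7/9, 1, 1, 1]
j=0 picked index 0: u0 ∈ [0, 2/3)
j=1 picked index 0: u0 ∈ [-1/5, 7/15)
j=2 picked index 0: u0 ∈ [-2/5, 4/15)
j=3 picked index 1: u0 ∈ [1/15, 8/45)
j=4 picked index 2: u0 ∈ [-1/45, 1/5)
intersection: [1/15, 8/45)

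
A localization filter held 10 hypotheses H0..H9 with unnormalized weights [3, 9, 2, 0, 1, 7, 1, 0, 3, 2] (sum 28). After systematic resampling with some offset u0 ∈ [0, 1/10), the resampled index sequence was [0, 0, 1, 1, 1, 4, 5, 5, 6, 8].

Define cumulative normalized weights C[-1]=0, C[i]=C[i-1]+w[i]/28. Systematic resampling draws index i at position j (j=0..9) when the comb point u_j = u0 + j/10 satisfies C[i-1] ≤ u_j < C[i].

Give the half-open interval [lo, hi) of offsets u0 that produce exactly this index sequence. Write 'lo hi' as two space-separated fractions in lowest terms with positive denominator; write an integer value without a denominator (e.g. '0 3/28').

C = [3/28, 3/7, 1/2, 1/2, 15/28, 11/14, 23/28, 23/28, 13/14, 1]
j=0 picked index 0: u0 ∈ [0, 3/28)
j=1 picked index 0: u0 ∈ [-1/10, 1/140)
j=2 picked index 1: u0 ∈ [-13/140, 8/35)
j=3 picked index 1: u0 ∈ [-27/140, 9/70)
j=4 picked index 1: u0 ∈ [-41/140, 1/35)
j=5 picked index 4: u0 ∈ [0, 1/28)
j=6 picked index 5: u0 ∈ [-9/140, 13/70)
j=7 picked index 5: u0 ∈ [-23/140, 3/35)
j=8 picked index 6: u0 ∈ [-1/70, 3/140)
j=9 picked index 8: u0 ∈ [-11/140, 1/35)
intersection: [0, 1/140)

0 1/140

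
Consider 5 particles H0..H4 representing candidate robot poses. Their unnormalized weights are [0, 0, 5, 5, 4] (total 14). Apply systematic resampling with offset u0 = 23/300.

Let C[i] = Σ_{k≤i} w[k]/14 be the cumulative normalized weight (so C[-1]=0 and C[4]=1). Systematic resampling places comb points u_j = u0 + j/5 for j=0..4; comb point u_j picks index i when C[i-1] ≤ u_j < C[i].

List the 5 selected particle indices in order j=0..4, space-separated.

C = [0, 0, 5/14, 5/7, 1]
j=0: u_0=23/300 ∈ [0, 5/14) → index 2
j=1: u_1=83/300 ∈ [0, 5/14) → index 2
j=2: u_2=143/300 ∈ [5/14, 5/7) → index 3
j=3: u_3=203/300 ∈ [5/14, 5/7) → index 3
j=4: u_4=263/300 ∈ [5/7, 1) → index 4

2 2 3 3 4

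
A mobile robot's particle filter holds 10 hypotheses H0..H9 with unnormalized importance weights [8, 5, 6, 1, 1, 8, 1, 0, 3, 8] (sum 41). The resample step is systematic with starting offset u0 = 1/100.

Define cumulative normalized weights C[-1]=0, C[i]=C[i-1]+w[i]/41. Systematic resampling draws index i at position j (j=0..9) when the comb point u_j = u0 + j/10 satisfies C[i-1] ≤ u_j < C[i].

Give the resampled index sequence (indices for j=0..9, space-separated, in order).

0 0 1 1 2 4 5 6 9 9

C = [8/41, 13/41, 19/41, 20/41, 21/41, 29/41, 30/41, 30/41, 33/41, 1]
j=0: u_0=1/100 ∈ [0, 8/41) → index 0
j=1: u_1=11/100 ∈ [0, 8/41) → index 0
j=2: u_2=21/100 ∈ [8/41, 13/41) → index 1
j=3: u_3=31/100 ∈ [8/41, 13/41) → index 1
j=4: u_4=41/100 ∈ [13/41, 19/41) → index 2
j=5: u_5=51/100 ∈ [20/41, 21/41) → index 4
j=6: u_6=61/100 ∈ [21/41, 29/41) → index 5
j=7: u_7=71/100 ∈ [29/41, 30/41) → index 6
j=8: u_8=81/100 ∈ [33/41, 1) → index 9
j=9: u_9=91/100 ∈ [33/41, 1) → index 9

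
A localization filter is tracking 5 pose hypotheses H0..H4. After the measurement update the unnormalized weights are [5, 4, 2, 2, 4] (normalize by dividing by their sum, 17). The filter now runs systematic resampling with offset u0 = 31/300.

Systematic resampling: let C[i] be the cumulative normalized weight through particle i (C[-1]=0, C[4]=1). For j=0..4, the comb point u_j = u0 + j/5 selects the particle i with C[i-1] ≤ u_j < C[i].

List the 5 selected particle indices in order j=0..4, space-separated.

C = [5/17, 9/17, 11/17, 13/17, 1]
j=0: u_0=31/300 ∈ [0, 5/17) → index 0
j=1: u_1=91/300 ∈ [5/17, 9/17) → index 1
j=2: u_2=151/300 ∈ [5/17, 9/17) → index 1
j=3: u_3=211/300 ∈ [11/17, 13/17) → index 3
j=4: u_4=271/300 ∈ [13/17, 1) → index 4

0 1 1 3 4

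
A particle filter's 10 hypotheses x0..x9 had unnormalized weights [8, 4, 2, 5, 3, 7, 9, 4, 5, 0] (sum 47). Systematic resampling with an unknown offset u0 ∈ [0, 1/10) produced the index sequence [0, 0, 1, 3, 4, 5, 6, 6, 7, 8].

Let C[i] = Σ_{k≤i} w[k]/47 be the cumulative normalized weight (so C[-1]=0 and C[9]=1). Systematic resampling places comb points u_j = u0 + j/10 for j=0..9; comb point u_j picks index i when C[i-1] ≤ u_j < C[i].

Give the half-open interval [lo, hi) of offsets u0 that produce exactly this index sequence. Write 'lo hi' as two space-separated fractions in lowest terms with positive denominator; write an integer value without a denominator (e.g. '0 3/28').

C = [8/47, 12/47, 14/47, 19/47, 22/47, 29/47, 38/47, 42/47, 1, 1]
j=0 picked index 0: u0 ∈ [0, 8/47)
j=1 picked index 0: u0 ∈ [-1/10, 33/470)
j=2 picked index 1: u0 ∈ [-7/235, 13/235)
j=3 picked index 3: u0 ∈ [-1/470, 49/470)
j=4 picked index 4: u0 ∈ [1/235, 16/235)
j=5 picked index 5: u0 ∈ [-3/94, 11/94)
j=6 picked index 6: u0 ∈ [4/235, 49/235)
j=7 picked index 6: u0 ∈ [-39/470, 51/470)
j=8 picked index 7: u0 ∈ [2/235, 22/235)
j=9 picked index 8: u0 ∈ [-3/470, 1/10)
intersection: [4/235, 13/235)

4/235 13/235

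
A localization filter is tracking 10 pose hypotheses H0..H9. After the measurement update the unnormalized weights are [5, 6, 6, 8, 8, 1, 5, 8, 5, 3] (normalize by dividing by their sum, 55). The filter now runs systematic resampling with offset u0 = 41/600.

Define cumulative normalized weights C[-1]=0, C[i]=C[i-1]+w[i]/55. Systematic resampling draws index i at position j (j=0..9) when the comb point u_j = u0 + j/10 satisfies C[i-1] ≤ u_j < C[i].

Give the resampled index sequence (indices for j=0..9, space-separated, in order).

0 1 2 3 4 4 6 7 8 9

C = [1/11, 1/5, 17/55, 5/11, 3/5, 34/55, 39/55, 47/55, 52/55, 1]
j=0: u_0=41/600 ∈ [0, 1/11) → index 0
j=1: u_1=101/600 ∈ [1/11, 1/5) → index 1
j=2: u_2=161/600 ∈ [1/5, 17/55) → index 2
j=3: u_3=221/600 ∈ [17/55, 5/11) → index 3
j=4: u_4=281/600 ∈ [5/11, 3/5) → index 4
j=5: u_5=341/600 ∈ [5/11, 3/5) → index 4
j=6: u_6=401/600 ∈ [34/55, 39/55) → index 6
j=7: u_7=461/600 ∈ [39/55, 47/55) → index 7
j=8: u_8=521/600 ∈ [47/55, 52/55) → index 8
j=9: u_9=581/600 ∈ [52/55, 1) → index 9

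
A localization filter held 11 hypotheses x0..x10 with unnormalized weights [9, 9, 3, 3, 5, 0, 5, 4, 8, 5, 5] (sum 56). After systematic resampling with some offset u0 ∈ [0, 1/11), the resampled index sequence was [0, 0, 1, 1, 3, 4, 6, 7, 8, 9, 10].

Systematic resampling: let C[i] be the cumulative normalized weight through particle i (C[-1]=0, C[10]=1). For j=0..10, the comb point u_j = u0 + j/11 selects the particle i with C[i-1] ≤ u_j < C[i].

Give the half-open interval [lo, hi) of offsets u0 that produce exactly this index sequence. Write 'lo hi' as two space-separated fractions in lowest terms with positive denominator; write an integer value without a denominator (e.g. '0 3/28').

1/88 13/308

C = [9/56, 9/28, 3/8, 3/7, 29/56, 29/56, 17/28, 19/28, 23/28, 51/56, 1]
j=0 picked index 0: u0 ∈ [0, 9/56)
j=1 picked index 0: u0 ∈ [-1/11, 43/616)
j=2 picked index 1: u0 ∈ [-13/616, 43/308)
j=3 picked index 1: u0 ∈ [-69/616, 15/308)
j=4 picked index 3: u0 ∈ [1/88, 5/77)
j=5 picked index 4: u0 ∈ [-2/77, 39/616)
j=6 picked index 6: u0 ∈ [-17/616, 19/308)
j=7 picked index 7: u0 ∈ [-9/308, 13/308)
j=8 picked index 8: u0 ∈ [-15/308, 29/308)
j=9 picked index 9: u0 ∈ [1/308, 57/616)
j=10 picked index 10: u0 ∈ [1/616, 1/11)
intersection: [1/88, 13/308)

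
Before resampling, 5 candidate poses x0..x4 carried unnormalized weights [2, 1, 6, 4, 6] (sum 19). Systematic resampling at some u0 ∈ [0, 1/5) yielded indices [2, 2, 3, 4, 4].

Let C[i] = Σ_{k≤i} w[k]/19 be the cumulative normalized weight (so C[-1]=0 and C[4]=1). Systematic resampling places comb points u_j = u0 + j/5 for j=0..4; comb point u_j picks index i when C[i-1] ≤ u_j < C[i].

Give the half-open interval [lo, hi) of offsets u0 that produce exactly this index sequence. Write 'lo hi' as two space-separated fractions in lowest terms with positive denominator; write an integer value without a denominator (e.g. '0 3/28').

C = [2/19, 3/19, 9/19, 13/19, 1]
j=0 picked index 2: u0 ∈ [3/19, 9/19)
j=1 picked index 2: u0 ∈ [-4/95, 26/95)
j=2 picked index 3: u0 ∈ [7/95, 27/95)
j=3 picked index 4: u0 ∈ [8/95, 2/5)
j=4 picked index 4: u0 ∈ [-11/95, 1/5)
intersection: [3/19, 1/5)

3/19 1/5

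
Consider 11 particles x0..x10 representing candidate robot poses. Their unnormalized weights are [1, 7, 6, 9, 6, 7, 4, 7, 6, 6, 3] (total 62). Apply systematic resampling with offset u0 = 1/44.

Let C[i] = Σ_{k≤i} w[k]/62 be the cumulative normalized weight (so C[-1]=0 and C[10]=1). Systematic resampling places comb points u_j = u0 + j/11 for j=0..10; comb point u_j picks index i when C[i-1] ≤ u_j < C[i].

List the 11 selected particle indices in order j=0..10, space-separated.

C = [1/62, 4/31, 7/31, 23/62, 29/62, 18/31, 20/31, 47/62, 53/62, 59/62, 1]
j=0: u_0=1/44 ∈ [1/62, 4/31) → index 1
j=1: u_1=5/44 ∈ [1/62, 4/31) → index 1
j=2: u_2=9/44 ∈ [4/31, 7/31) → index 2
j=3: u_3=13/44 ∈ [7/31, 23/62) → index 3
j=4: u_4=17/44 ∈ [23/62, 29/62) → index 4
j=5: u_5=21/44 ∈ [29/62, 18/31) → index 5
j=6: u_6=25/44 ∈ [29/62, 18/31) → index 5
j=7: u_7=29/44 ∈ [20/31, 47/62) → index 7
j=8: u_8=3/4 ∈ [20/31, 47/62) → index 7
j=9: u_9=37/44 ∈ [47/62, 53/62) → index 8
j=10: u_10=41/44 ∈ [53/62, 59/62) → index 9

1 1 2 3 4 5 5 7 7 8 9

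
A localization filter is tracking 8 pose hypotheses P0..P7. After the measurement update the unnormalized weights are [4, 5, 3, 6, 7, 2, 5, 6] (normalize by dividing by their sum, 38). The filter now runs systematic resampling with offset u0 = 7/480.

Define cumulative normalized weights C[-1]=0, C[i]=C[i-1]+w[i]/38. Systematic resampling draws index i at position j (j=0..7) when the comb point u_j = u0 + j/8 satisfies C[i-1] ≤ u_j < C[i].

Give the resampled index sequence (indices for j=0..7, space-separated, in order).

C = [2/19, 9/38, 6/19, 9/19, 25/38, 27/38, 16/19, 1]
j=0: u_0=7/480 ∈ [0, 2/19) → index 0
j=1: u_1=67/480 ∈ [2/19, 9/38) → index 1
j=2: u_2=127/480 ∈ [9/38, 6/19) → index 2
j=3: u_3=187/480 ∈ [6/19, 9/19) → index 3
j=4: u_4=247/480 ∈ [9/19, 25/38) → index 4
j=5: u_5=307/480 ∈ [9/19, 25/38) → index 4
j=6: u_6=367/480 ∈ [27/38, 16/19) → index 6
j=7: u_7=427/480 ∈ [16/19, 1) → index 7

0 1 2 3 4 4 6 7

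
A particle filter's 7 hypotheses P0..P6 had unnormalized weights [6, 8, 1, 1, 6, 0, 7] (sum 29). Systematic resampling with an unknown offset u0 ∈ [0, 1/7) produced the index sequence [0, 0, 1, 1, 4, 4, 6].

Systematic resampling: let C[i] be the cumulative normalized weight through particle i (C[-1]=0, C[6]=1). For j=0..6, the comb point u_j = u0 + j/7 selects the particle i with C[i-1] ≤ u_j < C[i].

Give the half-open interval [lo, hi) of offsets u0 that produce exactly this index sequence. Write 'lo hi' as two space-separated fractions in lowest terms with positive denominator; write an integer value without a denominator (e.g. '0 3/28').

0 9/203

C = [6/29, 14/29, 15/29, 16/29, 22/29, 22/29, 1]
j=0 picked index 0: u0 ∈ [0, 6/29)
j=1 picked index 0: u0 ∈ [-1/7, 13/203)
j=2 picked index 1: u0 ∈ [-16/203, 40/203)
j=3 picked index 1: u0 ∈ [-45/203, 11/203)
j=4 picked index 4: u0 ∈ [-4/203, 38/203)
j=5 picked index 4: u0 ∈ [-33/203, 9/203)
j=6 picked index 6: u0 ∈ [-20/203, 1/7)
intersection: [0, 9/203)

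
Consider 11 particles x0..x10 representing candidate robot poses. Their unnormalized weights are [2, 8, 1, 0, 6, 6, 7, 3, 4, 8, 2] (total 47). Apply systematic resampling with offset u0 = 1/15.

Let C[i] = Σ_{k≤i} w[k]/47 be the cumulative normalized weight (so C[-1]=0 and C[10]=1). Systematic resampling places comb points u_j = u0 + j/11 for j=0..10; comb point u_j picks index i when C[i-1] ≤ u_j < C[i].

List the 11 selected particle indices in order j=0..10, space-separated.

C = [2/47, 10/47, 11/47, 11/47, 17/47, 23/47, 30/47, 33/47, 37/47, 45/47, 1]
j=0: u_0=1/15 ∈ [2/47, 10/47) → index 1
j=1: u_1=26/165 ∈ [2/47, 10/47) → index 1
j=2: u_2=41/165 ∈ [11/47, 17/47) → index 4
j=3: u_3=56/165 ∈ [11/47, 17/47) → index 4
j=4: u_4=71/165 ∈ [17/47, 23/47) → index 5
j=5: u_5=86/165 ∈ [23/47, 30/47) → index 6
j=6: u_6=101/165 ∈ [23/47, 30/47) → index 6
j=7: u_7=116/165 ∈ [33/47, 37/47) → index 8
j=8: u_8=131/165 ∈ [37/47, 45/47) → index 9
j=9: u_9=146/165 ∈ [37/47, 45/47) → index 9
j=10: u_10=161/165 ∈ [45/47, 1) → index 10

1 1 4 4 5 6 6 8 9 9 10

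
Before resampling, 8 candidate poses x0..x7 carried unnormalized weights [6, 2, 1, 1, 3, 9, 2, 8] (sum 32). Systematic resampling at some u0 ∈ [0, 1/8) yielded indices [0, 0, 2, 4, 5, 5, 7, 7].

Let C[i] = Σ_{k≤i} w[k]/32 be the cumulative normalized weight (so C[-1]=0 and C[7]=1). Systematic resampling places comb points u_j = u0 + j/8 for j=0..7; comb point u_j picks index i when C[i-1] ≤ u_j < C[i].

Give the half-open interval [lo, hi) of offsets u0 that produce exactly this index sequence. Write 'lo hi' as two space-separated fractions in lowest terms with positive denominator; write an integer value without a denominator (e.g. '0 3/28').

0 1/32

C = [3/16, 1/4, 9/32, 5/16, 13/32, 11/16, 3/4, 1]
j=0 picked index 0: u0 ∈ [0, 3/16)
j=1 picked index 0: u0 ∈ [-1/8, 1/16)
j=2 picked index 2: u0 ∈ [0, 1/32)
j=3 picked index 4: u0 ∈ [-1/16, 1/32)
j=4 picked index 5: u0 ∈ [-3/32, 3/16)
j=5 picked index 5: u0 ∈ [-7/32, 1/16)
j=6 picked index 7: u0 ∈ [0, 1/4)
j=7 picked index 7: u0 ∈ [-1/8, 1/8)
intersection: [0, 1/32)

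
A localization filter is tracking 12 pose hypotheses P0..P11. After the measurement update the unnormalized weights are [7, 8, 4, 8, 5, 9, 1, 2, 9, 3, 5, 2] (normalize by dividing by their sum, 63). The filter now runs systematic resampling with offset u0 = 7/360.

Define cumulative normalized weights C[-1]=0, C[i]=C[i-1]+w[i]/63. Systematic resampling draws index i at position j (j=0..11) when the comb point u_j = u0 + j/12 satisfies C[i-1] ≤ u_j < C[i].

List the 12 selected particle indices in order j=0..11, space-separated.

0 0 1 2 3 4 5 5 7 8 9 10

C = [1/9, 5/21, 19/63, 3/7, 32/63, 41/63, 2/3, 44/63, 53/63, 8/9, 61/63, 1]
j=0: u_0=7/360 ∈ [0, 1/9) → index 0
j=1: u_1=37/360 ∈ [0, 1/9) → index 0
j=2: u_2=67/360 ∈ [1/9, 5/21) → index 1
j=3: u_3=97/360 ∈ [5/21, 19/63) → index 2
j=4: u_4=127/360 ∈ [19/63, 3/7) → index 3
j=5: u_5=157/360 ∈ [3/7, 32/63) → index 4
j=6: u_6=187/360 ∈ [32/63, 41/63) → index 5
j=7: u_7=217/360 ∈ [32/63, 41/63) → index 5
j=8: u_8=247/360 ∈ [2/3, 44/63) → index 7
j=9: u_9=277/360 ∈ [44/63, 53/63) → index 8
j=10: u_10=307/360 ∈ [53/63, 8/9) → index 9
j=11: u_11=337/360 ∈ [8/9, 61/63) → index 10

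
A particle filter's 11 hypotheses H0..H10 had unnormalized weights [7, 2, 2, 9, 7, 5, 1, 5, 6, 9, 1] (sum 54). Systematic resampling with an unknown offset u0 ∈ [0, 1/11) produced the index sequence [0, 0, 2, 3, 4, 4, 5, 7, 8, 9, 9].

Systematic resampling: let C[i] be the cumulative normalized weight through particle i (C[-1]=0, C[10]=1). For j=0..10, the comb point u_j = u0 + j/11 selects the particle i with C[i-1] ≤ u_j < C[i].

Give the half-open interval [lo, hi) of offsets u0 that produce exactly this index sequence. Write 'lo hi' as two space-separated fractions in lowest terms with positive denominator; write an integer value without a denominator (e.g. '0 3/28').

2/297 13/594

C = [7/54, 1/6, 11/54, 10/27, 1/2, 16/27, 11/18, 19/27, 22/27, 53/54, 1]
j=0 picked index 0: u0 ∈ [0, 7/54)
j=1 picked index 0: u0 ∈ [-1/11, 23/594)
j=2 picked index 2: u0 ∈ [-1/66, 13/594)
j=3 picked index 3: u0 ∈ [-41/594, 29/297)
j=4 picked index 4: u0 ∈ [2/297, 3/22)
j=5 picked index 4: u0 ∈ [-25/297, 1/22)
j=6 picked index 5: u0 ∈ [-1/22, 14/297)
j=7 picked index 7: u0 ∈ [-5/198, 20/297)
j=8 picked index 8: u0 ∈ [-7/297, 26/297)
j=9 picked index 9: u0 ∈ [-1/297, 97/594)
j=10 picked index 9: u0 ∈ [-28/297, 43/594)
intersection: [2/297, 13/594)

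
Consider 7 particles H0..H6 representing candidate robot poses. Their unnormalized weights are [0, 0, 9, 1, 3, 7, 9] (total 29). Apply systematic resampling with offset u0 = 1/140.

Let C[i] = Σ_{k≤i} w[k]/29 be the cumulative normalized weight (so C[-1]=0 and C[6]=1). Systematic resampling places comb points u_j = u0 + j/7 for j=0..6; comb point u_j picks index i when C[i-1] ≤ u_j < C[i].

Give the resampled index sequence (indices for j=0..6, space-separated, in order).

2 2 2 4 5 6 6

C = [0, 0, 9/29, 10/29, 13/29, 20/29, 1]
j=0: u_0=1/140 ∈ [0, 9/29) → index 2
j=1: u_1=3/20 ∈ [0, 9/29) → index 2
j=2: u_2=41/140 ∈ [0, 9/29) → index 2
j=3: u_3=61/140 ∈ [10/29, 13/29) → index 4
j=4: u_4=81/140 ∈ [13/29, 20/29) → index 5
j=5: u_5=101/140 ∈ [20/29, 1) → index 6
j=6: u_6=121/140 ∈ [20/29, 1) → index 6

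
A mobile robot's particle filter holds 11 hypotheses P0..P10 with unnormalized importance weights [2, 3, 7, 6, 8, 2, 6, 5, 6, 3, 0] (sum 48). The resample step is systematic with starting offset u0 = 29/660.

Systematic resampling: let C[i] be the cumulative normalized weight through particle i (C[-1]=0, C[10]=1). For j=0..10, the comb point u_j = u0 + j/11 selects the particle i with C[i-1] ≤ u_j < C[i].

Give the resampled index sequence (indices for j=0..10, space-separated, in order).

1 2 2 3 4 4 6 6 7 8 9

C = [1/24, 5/48, 1/4, 3/8, 13/24, 7/12, 17/24, 13/16, 15/16, 1, 1]
j=0: u_0=29/660 ∈ [1/24, 5/48) → index 1
j=1: u_1=89/660 ∈ [5/48, 1/4) → index 2
j=2: u_2=149/660 ∈ [5/48, 1/4) → index 2
j=3: u_3=19/60 ∈ [1/4, 3/8) → index 3
j=4: u_4=269/660 ∈ [3/8, 13/24) → index 4
j=5: u_5=329/660 ∈ [3/8, 13/24) → index 4
j=6: u_6=389/660 ∈ [7/12, 17/24) → index 6
j=7: u_7=449/660 ∈ [7/12, 17/24) → index 6
j=8: u_8=509/660 ∈ [17/24, 13/16) → index 7
j=9: u_9=569/660 ∈ [13/16, 15/16) → index 8
j=10: u_10=629/660 ∈ [15/16, 1) → index 9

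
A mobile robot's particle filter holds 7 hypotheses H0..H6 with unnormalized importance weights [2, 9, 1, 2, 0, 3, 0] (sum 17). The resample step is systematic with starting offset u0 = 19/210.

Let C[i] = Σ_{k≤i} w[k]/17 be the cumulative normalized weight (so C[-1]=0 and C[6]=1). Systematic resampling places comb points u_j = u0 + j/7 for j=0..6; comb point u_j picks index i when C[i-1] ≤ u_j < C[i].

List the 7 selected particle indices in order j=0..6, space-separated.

C = [2/17, 11/17, 12/17, 14/17, 14/17, 1, 1]
j=0: u_0=19/210 ∈ [0, 2/17) → index 0
j=1: u_1=7/30 ∈ [2/17, 11/17) → index 1
j=2: u_2=79/210 ∈ [2/17, 11/17) → index 1
j=3: u_3=109/210 ∈ [2/17, 11/17) → index 1
j=4: u_4=139/210 ∈ [11/17, 12/17) → index 2
j=5: u_5=169/210 ∈ [12/17, 14/17) → index 3
j=6: u_6=199/210 ∈ [14/17, 1) → index 5

0 1 1 1 2 3 5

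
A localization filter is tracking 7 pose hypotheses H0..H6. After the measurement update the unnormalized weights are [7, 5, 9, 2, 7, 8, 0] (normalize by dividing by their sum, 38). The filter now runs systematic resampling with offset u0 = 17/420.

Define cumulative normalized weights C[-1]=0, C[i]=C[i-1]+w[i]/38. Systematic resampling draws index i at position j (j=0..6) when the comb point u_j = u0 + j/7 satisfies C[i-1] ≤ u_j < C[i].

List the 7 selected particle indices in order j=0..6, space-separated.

0 0 2 2 4 4 5

C = [7/38, 6/19, 21/38, 23/38, 15/19, 1, 1]
j=0: u_0=17/420 ∈ [0, 7/38) → index 0
j=1: u_1=11/60 ∈ [0, 7/38) → index 0
j=2: u_2=137/420 ∈ [6/19, 21/38) → index 2
j=3: u_3=197/420 ∈ [6/19, 21/38) → index 2
j=4: u_4=257/420 ∈ [23/38, 15/19) → index 4
j=5: u_5=317/420 ∈ [23/38, 15/19) → index 4
j=6: u_6=377/420 ∈ [15/19, 1) → index 5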